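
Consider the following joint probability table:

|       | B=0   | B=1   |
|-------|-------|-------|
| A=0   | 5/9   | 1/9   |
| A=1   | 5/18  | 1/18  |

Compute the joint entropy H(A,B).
H(A,B) = -Σ P(A,B) log₂ P(A,B), summed over the non-zero cells:
H(A,B) = -[(5/9)·log₂(5/9) + (1/9)·log₂(1/9) + (5/18)·log₂(5/18) + (1/18)·log₂(1/18)]
  = 0.4711 + 0.3522 + 0.5133 + 0.2317
  = 1.5683 bits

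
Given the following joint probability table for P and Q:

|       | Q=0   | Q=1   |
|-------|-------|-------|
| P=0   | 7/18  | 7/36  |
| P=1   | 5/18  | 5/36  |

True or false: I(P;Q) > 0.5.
Marginal P(P) (row sums):
  P(P=0) = 7/18 + 7/36 = 7/12
  P(P=1) = 5/18 + 5/36 = 5/12
Marginal P(Q) (column sums):
  P(Q=0) = 7/18 + 5/18 = 2/3
  P(Q=1) = 7/36 + 5/36 = 1/3

H(P) = -[(7/12)·log₂(7/12) + (5/12)·log₂(5/12)]
  = 0.4536 + 0.5263
  = 0.9799 bits
H(Q) = -[(2/3)·log₂(2/3) + (1/3)·log₂(1/3)]
  = 0.3900 + 0.5283
  = 0.9183 bits
H(P,Q) = -[(7/18)·log₂(7/18) + (7/36)·log₂(7/36) + (5/18)·log₂(5/18) + (5/36)·log₂(5/36)]
  = 0.5299 + 0.4594 + 0.5133 + 0.3956
  = 1.8982 bits

I(P;Q) = H(P) + H(Q) - H(P,Q)
  = 0.9799 + 0.9183 - 1.8982
  = 0.0000 bits

False. I(P;Q) = 0.0000 bits, which is ≤ 0.5 bits.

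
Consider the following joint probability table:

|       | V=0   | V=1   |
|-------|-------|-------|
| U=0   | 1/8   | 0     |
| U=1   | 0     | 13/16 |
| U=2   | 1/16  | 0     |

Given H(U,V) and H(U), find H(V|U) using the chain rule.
From the chain rule: H(U,V) = H(U) + H(V|U)
Therefore: H(V|U) = H(U,V) - H(U)

H(U,V) = -[(1/8)·log₂(1/8) + (13/16)·log₂(13/16) + (1/16)·log₂(1/16)]
  = 0.3750 + 0.2434 + 0.2500
  = 0.8684 bits
Marginal P(U) (row sums):
  P(U=0) = 1/8 + 0 = 1/8
  P(U=1) = 0 + 13/16 = 13/16
  P(U=2) = 1/16 + 0 = 1/16
H(U) = -[(1/8)·log₂(1/8) + (13/16)·log₂(13/16) + (1/16)·log₂(1/16)]
  = 0.3750 + 0.2434 + 0.2500
  = 0.8684 bits

H(V|U) = 0.8684 - 0.8684 = 0.0000 bits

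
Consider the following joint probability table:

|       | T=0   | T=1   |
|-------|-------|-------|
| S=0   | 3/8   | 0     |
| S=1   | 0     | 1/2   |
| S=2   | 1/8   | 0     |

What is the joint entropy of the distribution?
H(S,T) = -Σ P(S,T) log₂ P(S,T), summed over the non-zero cells:
H(S,T) = -[(3/8)·log₂(3/8) + (1/2)·log₂(1/2) + (1/8)·log₂(1/8)]
  = 0.5306 + 0.5000 + 0.3750
  = 1.4056 bits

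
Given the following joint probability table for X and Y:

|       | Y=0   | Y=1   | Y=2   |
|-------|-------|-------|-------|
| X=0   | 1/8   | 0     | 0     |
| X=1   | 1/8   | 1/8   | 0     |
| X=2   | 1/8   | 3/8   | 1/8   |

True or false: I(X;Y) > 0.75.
Marginal P(X) (row sums):
  P(X=0) = 1/8 + 0 + 0 = 1/8
  P(X=1) = 1/8 + 1/8 + 0 = 1/4
  P(X=2) = 1/8 + 3/8 + 1/8 = 5/8
Marginal P(Y) (column sums):
  P(Y=0) = 1/8 + 1/8 + 1/8 = 3/8
  P(Y=1) = 0 + 1/8 + 3/8 = 1/2
  P(Y=2) = 0 + 0 + 1/8 = 1/8

H(X) = -[(1/8)·log₂(1/8) + (1/4)·log₂(1/4) + (5/8)·log₂(5/8)]
  = 0.3750 + 0.5000 + 0.4238
  = 1.2988 bits
H(Y) = -[(3/8)·log₂(3/8) + (1/2)·log₂(1/2) + (1/8)·log₂(1/8)]
  = 0.5306 + 0.5000 + 0.3750
  = 1.4056 bits
H(X,Y) = -[(1/8)·log₂(1/8) + (1/8)·log₂(1/8) + (1/8)·log₂(1/8) + (1/8)·log₂(1/8) + (3/8)·log₂(3/8) + (1/8)·log₂(1/8)]
  = 0.3750 + 0.3750 + 0.3750 + 0.3750 + 0.5306 + 0.3750
  = 2.4056 bits

I(X;Y) = H(X) + H(Y) - H(X,Y)
  = 1.2988 + 1.4056 - 2.4056
  = 0.2988 bits

False. I(X;Y) = 0.2988 bits, which is ≤ 0.75 bits.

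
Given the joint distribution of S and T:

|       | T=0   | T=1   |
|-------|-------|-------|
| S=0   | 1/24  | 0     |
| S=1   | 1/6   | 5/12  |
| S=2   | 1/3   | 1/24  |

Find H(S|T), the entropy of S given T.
Marginal P(T) (column sums):
  P(T=0) = 1/24 + 1/6 + 1/3 = 13/24
  P(T=1) = 0 + 5/12 + 1/24 = 11/24

H(S|T) = -Σ P(S,T)·log₂ P(S|T), where P(S|T) = P(S,T) / P(T)
  (cells with P(S,T) = 0 contribute 0)
  (S=0,T=0): P(S|T) = (1/24)/(13/24) = 1/13;  -(1/24)·log₂(1/13) = 0.1542
  (S=1,T=0): P(S|T) = (1/6)/(13/24) = 4/13;  -(1/6)·log₂(4/13) = 0.2834
  (S=1,T=1): P(S|T) = (5/12)/(11/24) = 10/11;  -(5/12)·log₂(10/11) = 0.0573
  (S=2,T=0): P(S|T) = (1/3)/(13/24) = 8/13;  -(1/3)·log₂(8/13) = 0.2335
  (S=2,T=1): P(S|T) = (1/24)/(11/24) = 1/11;  -(1/24)·log₂(1/11) = 0.1441
H(S|T) = 0.1542 + 0.2834 + 0.0573 + 0.2335 + 0.1441
  = 0.8725 bits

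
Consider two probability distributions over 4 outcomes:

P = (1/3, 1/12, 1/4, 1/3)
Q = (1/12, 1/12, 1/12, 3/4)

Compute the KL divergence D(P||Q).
D(P||Q) = Σ P(i) log₂(P(i)/Q(i))
  i=0: (1/3) × log₂((1/3)/(1/12)) = (1/3) × log₂(4) = 0.6667
  i=1: (1/12) × log₂((1/12)/(1/12)) = (1/12) × log₂(1) = 0.0000
  i=2: (1/4) × log₂((1/4)/(1/12)) = (1/4) × log₂(3) = 0.3962
  i=3: (1/3) × log₂((1/3)/(3/4)) = (1/3) × log₂(4/9) = -0.3900
D(P||Q) = 0.6667 + 0.0000 + 0.3962 - 0.3900
  = 0.6729 bits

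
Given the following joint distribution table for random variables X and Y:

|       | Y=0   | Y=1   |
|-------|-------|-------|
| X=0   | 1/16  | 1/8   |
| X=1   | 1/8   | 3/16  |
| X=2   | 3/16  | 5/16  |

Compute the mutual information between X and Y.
Marginal P(X) (row sums):
  P(X=0) = 1/16 + 1/8 = 3/16
  P(X=1) = 1/8 + 3/16 = 5/16
  P(X=2) = 3/16 + 5/16 = 1/2
Marginal P(Y) (column sums):
  P(Y=0) = 1/16 + 1/8 + 3/16 = 3/8
  P(Y=1) = 1/8 + 3/16 + 5/16 = 5/8

H(X) = -[(3/16)·log₂(3/16) + (5/16)·log₂(5/16) + (1/2)·log₂(1/2)]
  = 0.4528 + 0.5244 + 0.5000
  = 1.4772 bits
H(Y) = -[(3/8)·log₂(3/8) + (5/8)·log₂(5/8)]
  = 0.5306 + 0.4238
  = 0.9544 bits
H(X,Y) = -[(1/16)·log₂(1/16) + (1/8)·log₂(1/8) + (1/8)·log₂(1/8) + (3/16)·log₂(3/16) + (3/16)·log₂(3/16) + (5/16)·log₂(5/16)]
  = 0.2500 + 0.3750 + 0.3750 + 0.4528 + 0.4528 + 0.5244
  = 2.4300 bits

I(X;Y) = H(X) + H(Y) - H(X,Y)
  = 1.4772 + 0.9544 - 2.4300
  = 0.0016 bits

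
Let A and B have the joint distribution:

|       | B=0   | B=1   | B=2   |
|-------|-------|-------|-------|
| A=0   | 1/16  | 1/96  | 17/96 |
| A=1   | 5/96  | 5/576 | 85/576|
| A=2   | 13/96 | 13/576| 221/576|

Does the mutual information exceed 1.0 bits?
Marginal P(A) (row sums):
  P(A=0) = 1/16 + 1/96 + 17/96 = 1/4
  P(A=1) = 5/96 + 5/576 + 85/576 = 5/24
  P(A=2) = 13/96 + 13/576 + 221/576 = 13/24
Marginal P(B) (column sums):
  P(B=0) = 1/16 + 5/96 + 13/96 = 1/4
  P(B=1) = 1/96 + 5/576 + 13/576 = 1/24
  P(B=2) = 17/96 + 85/576 + 221/576 = 17/24

H(A) = -[(1/4)·log₂(1/4) + (5/24)·log₂(5/24) + (13/24)·log₂(13/24)]
  = 0.5000 + 0.4715 + 0.4791
  = 1.4506 bits
H(B) = -[(1/4)·log₂(1/4) + (1/24)·log₂(1/24) + (17/24)·log₂(17/24)]
  = 0.5000 + 0.1910 + 0.3524
  = 1.0434 bits
H(A,B) = -[(1/16)·log₂(1/16) + (1/96)·log₂(1/96) + (17/96)·log₂(17/96) + (5/96)·log₂(5/96) + (5/576)·log₂(5/576) + (85/576)·log₂(85/576) + (13/96)·log₂(13/96) + (13/576)·log₂(13/576) + (221/576)·log₂(221/576)]
  = 0.2500 + 0.0686 + 0.4423 + 0.2220 + 0.0594 + 0.4074 + 0.3906 + 0.1234 + 0.5303
  = 2.4940 bits

I(A;B) = H(A) + H(B) - H(A,B)
  = 1.4506 + 1.0434 - 2.4940
  = 0.0000 bits

No. I(A;B) = 0.0000 bits, which is ≤ 1.0 bits.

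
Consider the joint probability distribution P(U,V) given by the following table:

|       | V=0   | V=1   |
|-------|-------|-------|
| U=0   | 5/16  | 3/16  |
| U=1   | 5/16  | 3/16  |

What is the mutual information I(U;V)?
Marginal P(U) (row sums):
  P(U=0) = 5/16 + 3/16 = 1/2
  P(U=1) = 5/16 + 3/16 = 1/2
Marginal P(V) (column sums):
  P(V=0) = 5/16 + 5/16 = 5/8
  P(V=1) = 3/16 + 3/16 = 3/8

H(U) = -[(1/2)·log₂(1/2) + (1/2)·log₂(1/2)]
  = 0.5000 + 0.5000
  = 1.0000 bits
H(V) = -[(5/8)·log₂(5/8) + (3/8)·log₂(3/8)]
  = 0.4238 + 0.5306
  = 0.9544 bits
H(U,V) = -[(5/16)·log₂(5/16) + (3/16)·log₂(3/16) + (5/16)·log₂(5/16) + (3/16)·log₂(3/16)]
  = 0.5244 + 0.4528 + 0.5244 + 0.4528
  = 1.9544 bits

I(U;V) = H(U) + H(V) - H(U,V)
  = 1.0000 + 0.9544 - 1.9544
  = 0.0000 bits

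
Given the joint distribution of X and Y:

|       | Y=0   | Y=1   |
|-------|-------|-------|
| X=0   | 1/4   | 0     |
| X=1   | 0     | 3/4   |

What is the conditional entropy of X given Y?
Marginal P(Y) (column sums):
  P(Y=0) = 1/4 + 0 = 1/4
  P(Y=1) = 0 + 3/4 = 3/4

H(X|Y) = -Σ P(X,Y)·log₂ P(X|Y), where P(X|Y) = P(X,Y) / P(Y)
  (cells with P(X,Y) = 0 contribute 0)
  (X=0,Y=0): P(X|Y) = (1/4)/(1/4) = 1;  -(1/4)·log₂(1) = 0.0000
  (X=1,Y=1): P(X|Y) = (3/4)/(3/4) = 1;  -(3/4)·log₂(1) = 0.0000
H(X|Y) = 0.0000 + 0.0000
  = 0.0000 bits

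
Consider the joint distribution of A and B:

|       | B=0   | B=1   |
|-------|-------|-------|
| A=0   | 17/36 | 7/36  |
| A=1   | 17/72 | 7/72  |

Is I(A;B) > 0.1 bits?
Marginal P(A) (row sums):
  P(A=0) = 17/36 + 7/36 = 2/3
  P(A=1) = 17/72 + 7/72 = 1/3
Marginal P(B) (column sums):
  P(B=0) = 17/36 + 17/72 = 17/24
  P(B=1) = 7/36 + 7/72 = 7/24

H(A) = -[(2/3)·log₂(2/3) + (1/3)·log₂(1/3)]
  = 0.3900 + 0.5283
  = 0.9183 bits
H(B) = -[(17/24)·log₂(17/24) + (7/24)·log₂(7/24)]
  = 0.3524 + 0.5185
  = 0.8709 bits
H(A,B) = -[(17/36)·log₂(17/36) + (7/36)·log₂(7/36) + (17/72)·log₂(17/72) + (7/72)·log₂(7/72)]
  = 0.5112 + 0.4594 + 0.4917 + 0.3269
  = 1.7892 bits

I(A;B) = H(A) + H(B) - H(A,B)
  = 0.9183 + 0.8709 - 1.7892
  = 0.0000 bits

No. I(A;B) = 0.0000 bits, which is ≤ 0.1 bits.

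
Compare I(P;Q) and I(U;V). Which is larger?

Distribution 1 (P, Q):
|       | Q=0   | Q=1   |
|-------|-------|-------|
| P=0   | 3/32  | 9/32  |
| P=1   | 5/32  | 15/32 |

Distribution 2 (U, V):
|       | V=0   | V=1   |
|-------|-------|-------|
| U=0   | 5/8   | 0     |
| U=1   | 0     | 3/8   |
Distribution 1 (P, Q):
Marginal P(P) (row sums):
  P(P=0) = 3/32 + 9/32 = 3/8
  P(P=1) = 5/32 + 15/32 = 5/8
Marginal P(Q) (column sums):
  P(Q=0) = 3/32 + 5/32 = 1/4
  P(Q=1) = 9/32 + 15/32 = 3/4

H(P) = -[(3/8)·log₂(3/8) + (5/8)·log₂(5/8)]
  = 0.5306 + 0.4238
  = 0.9544 bits
H(Q) = -[(1/4)·log₂(1/4) + (3/4)·log₂(3/4)]
  = 0.5000 + 0.3113
  = 0.8113 bits
H(P,Q) = -[(3/32)·log₂(3/32) + (9/32)·log₂(9/32) + (5/32)·log₂(5/32) + (15/32)·log₂(15/32)]
  = 0.3202 + 0.5147 + 0.4184 + 0.5124
  = 1.7657 bits

I(P;Q) = H(P) + H(Q) - H(P,Q)
  = 0.9544 + 0.8113 - 1.7657
  = 0.0000 bits

Distribution 2 (U, V):
Marginal P(U) (row sums):
  P(U=0) = 5/8 + 0 = 5/8
  P(U=1) = 0 + 3/8 = 3/8
Marginal P(V) (column sums):
  P(V=0) = 5/8 + 0 = 5/8
  P(V=1) = 0 + 3/8 = 3/8

H(U) = -[(5/8)·log₂(5/8) + (3/8)·log₂(3/8)]
  = 0.4238 + 0.5306
  = 0.9544 bits
H(V) = -[(5/8)·log₂(5/8) + (3/8)·log₂(3/8)]
  = 0.4238 + 0.5306
  = 0.9544 bits
H(U,V) = -[(5/8)·log₂(5/8) + (3/8)·log₂(3/8)]
  = 0.4238 + 0.5306
  = 0.9544 bits

I(U;V) = H(U) + H(V) - H(U,V)
  = 0.9544 + 0.9544 - 0.9544
  = 0.9544 bits

I(U;V) = 0.9544 bits > I(P;Q) = 0.0000 bits, so (U, V) has the higher mutual information (stronger dependence).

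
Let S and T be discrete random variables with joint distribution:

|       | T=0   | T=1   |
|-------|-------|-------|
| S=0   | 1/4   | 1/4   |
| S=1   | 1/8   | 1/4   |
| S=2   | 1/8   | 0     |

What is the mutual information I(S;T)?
Marginal P(S) (row sums):
  P(S=0) = 1/4 + 1/4 = 1/2
  P(S=1) = 1/8 + 1/4 = 3/8
  P(S=2) = 1/8 + 0 = 1/8
Marginal P(T) (column sums):
  P(T=0) = 1/4 + 1/8 + 1/8 = 1/2
  P(T=1) = 1/4 + 1/4 + 0 = 1/2

H(S) = -[(1/2)·log₂(1/2) + (3/8)·log₂(3/8) + (1/8)·log₂(1/8)]
  = 0.5000 + 0.5306 + 0.3750
  = 1.4056 bits
H(T) = -[(1/2)·log₂(1/2) + (1/2)·log₂(1/2)]
  = 0.5000 + 0.5000
  = 1.0000 bits
H(S,T) = -[(1/4)·log₂(1/4) + (1/4)·log₂(1/4) + (1/8)·log₂(1/8) + (1/4)·log₂(1/4) + (1/8)·log₂(1/8)]
  = 0.5000 + 0.5000 + 0.3750 + 0.5000 + 0.3750
  = 2.2500 bits

I(S;T) = H(S) + H(T) - H(S,T)
  = 1.4056 + 1.0000 - 2.2500
  = 0.1556 bits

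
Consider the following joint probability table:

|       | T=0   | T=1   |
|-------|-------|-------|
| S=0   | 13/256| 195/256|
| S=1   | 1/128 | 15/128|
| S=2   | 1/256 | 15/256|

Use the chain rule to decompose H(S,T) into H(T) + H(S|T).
By the chain rule: H(S,T) = H(T) + H(S|T)

Marginal P(T) (column sums):
  P(T=0) = 13/256 + 1/128 + 1/256 = 1/16
  P(T=1) = 195/256 + 15/128 + 15/256 = 15/16
H(T) = -[(1/16)·log₂(1/16) + (15/16)·log₂(15/16)]
  = 0.2500 + 0.0873
  = 0.3373 bits
H(S|T) = -Σ P(S,T)·log₂ P(S|T), where P(S|T) = P(S,T) / P(T)
  (S=0,T=0): P(S|T) = (13/256)/(1/16) = 13/16;  -(13/256)·log₂(13/16) = 0.0152
  (S=0,T=1): P(S|T) = (195/256)/(15/16) = 13/16;  -(195/256)·log₂(13/16) = 0.2282
  (S=1,T=0): P(S|T) = (1/128)/(1/16) = 1/8;  -(1/128)·log₂(1/8) = 0.0234
  (S=1,T=1): P(S|T) = (15/128)/(15/16) = 1/8;  -(15/128)·log₂(1/8) = 0.3516
  (S=2,T=0): P(S|T) = (1/256)/(1/16) = 1/16;  -(1/256)·log₂(1/16) = 0.0156
  (S=2,T=1): P(S|T) = (15/256)/(15/16) = 1/16;  -(15/256)·log₂(1/16) = 0.2344
H(S|T) = 0.0152 + 0.2282 + 0.0234 + 0.3516 + 0.0156 + 0.2344
  = 0.8684 bits

H(S,T) = H(T) + H(S|T) = 0.3373 + 0.8684 = 1.2057 bits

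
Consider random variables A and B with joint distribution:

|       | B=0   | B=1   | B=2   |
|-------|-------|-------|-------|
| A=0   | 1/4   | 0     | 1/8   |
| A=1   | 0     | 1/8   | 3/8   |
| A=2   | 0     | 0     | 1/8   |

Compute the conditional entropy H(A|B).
Marginal P(B) (column sums):
  P(B=0) = 1/4 + 0 + 0 = 1/4
  P(B=1) = 0 + 1/8 + 0 = 1/8
  P(B=2) = 1/8 + 3/8 + 1/8 = 5/8

H(A|B) = -Σ P(A,B)·log₂ P(A|B), where P(A|B) = P(A,B) / P(B)
  (cells with P(A,B) = 0 contribute 0)
  (A=0,B=0): P(A|B) = (1/4)/(1/4) = 1;  -(1/4)·log₂(1) = 0.0000
  (A=0,B=2): P(A|B) = (1/8)/(5/8) = 1/5;  -(1/8)·log₂(1/5) = 0.2902
  (A=1,B=1): P(A|B) = (1/8)/(1/8) = 1;  -(1/8)·log₂(1) = 0.0000
  (A=1,B=2): P(A|B) = (3/8)/(5/8) = 3/5;  -(3/8)·log₂(3/5) = 0.2764
  (A=2,B=2): P(A|B) = (1/8)/(5/8) = 1/5;  -(1/8)·log₂(1/5) = 0.2902
H(A|B) = 0.0000 + 0.2902 + 0.0000 + 0.2764 + 0.2902
  = 0.8568 bits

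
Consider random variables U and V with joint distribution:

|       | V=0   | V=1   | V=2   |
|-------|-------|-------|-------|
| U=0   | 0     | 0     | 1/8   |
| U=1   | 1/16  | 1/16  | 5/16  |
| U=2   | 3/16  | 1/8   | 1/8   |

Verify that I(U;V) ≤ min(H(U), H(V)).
Marginal P(U) (row sums):
  P(U=0) = 0 + 0 + 1/8 = 1/8
  P(U=1) = 1/16 + 1/16 + 5/16 = 7/16
  P(U=2) = 3/16 + 1/8 + 1/8 = 7/16
Marginal P(V) (column sums):
  P(V=0) = 0 + 1/16 + 3/16 = 1/4
  P(V=1) = 0 + 1/16 + 1/8 = 3/16
  P(V=2) = 1/8 + 5/16 + 1/8 = 9/16

H(U) = -[(1/8)·log₂(1/8) + (7/16)·log₂(7/16) + (7/16)·log₂(7/16)]
  = 0.3750 + 0.5218 + 0.5218
  = 1.4186 bits
H(V) = -[(1/4)·log₂(1/4) + (3/16)·log₂(3/16) + (9/16)·log₂(9/16)]
  = 0.5000 + 0.4528 + 0.4669
  = 1.4197 bits
H(U,V) = -[(1/8)·log₂(1/8) + (1/16)·log₂(1/16) + (1/16)·log₂(1/16) + (5/16)·log₂(5/16) + (3/16)·log₂(3/16) + (1/8)·log₂(1/8) + (1/8)·log₂(1/8)]
  = 0.3750 + 0.2500 + 0.2500 + 0.5244 + 0.4528 + 0.3750 + 0.3750
  = 2.6022 bits

I(U;V) = H(U) + H(V) - H(U,V)
  = 1.4186 + 1.4197 - 2.6022
  = 0.2361 bits

min(H(U), H(V)) = min(1.4186, 1.4197) = 1.4186 bits
Since 0.2361 ≤ 1.4186, the bound is satisfied ✓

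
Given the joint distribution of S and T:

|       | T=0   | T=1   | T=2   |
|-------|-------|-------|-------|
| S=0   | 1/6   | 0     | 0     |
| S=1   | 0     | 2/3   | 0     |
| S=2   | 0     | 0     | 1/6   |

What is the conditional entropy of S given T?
Marginal P(T) (column sums):
  P(T=0) = 1/6 + 0 + 0 = 1/6
  P(T=1) = 0 + 2/3 + 0 = 2/3
  P(T=2) = 0 + 0 + 1/6 = 1/6

H(S|T) = -Σ P(S,T)·log₂ P(S|T), where P(S|T) = P(S,T) / P(T)
  (cells with P(S,T) = 0 contribute 0)
  (S=0,T=0): P(S|T) = (1/6)/(1/6) = 1;  -(1/6)·log₂(1) = 0.0000
  (S=1,T=1): P(S|T) = (2/3)/(2/3) = 1;  -(2/3)·log₂(1) = 0.0000
  (S=2,T=2): P(S|T) = (1/6)/(1/6) = 1;  -(1/6)·log₂(1) = 0.0000
H(S|T) = 0.0000 + 0.0000 + 0.0000
  = 0.0000 bits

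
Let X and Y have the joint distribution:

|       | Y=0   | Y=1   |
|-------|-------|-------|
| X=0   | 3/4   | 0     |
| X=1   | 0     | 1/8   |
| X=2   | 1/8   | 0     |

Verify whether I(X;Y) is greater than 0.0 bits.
Marginal P(X) (row sums):
  P(X=0) = 3/4 + 0 = 3/4
  P(X=1) = 0 + 1/8 = 1/8
  P(X=2) = 1/8 + 0 = 1/8
Marginal P(Y) (column sums):
  P(Y=0) = 3/4 + 0 + 1/8 = 7/8
  P(Y=1) = 0 + 1/8 + 0 = 1/8

H(X) = -[(3/4)·log₂(3/4) + (1/8)·log₂(1/8) + (1/8)·log₂(1/8)]
  = 0.3113 + 0.3750 + 0.3750
  = 1.0613 bits
H(Y) = -[(7/8)·log₂(7/8) + (1/8)·log₂(1/8)]
  = 0.1686 + 0.3750
  = 0.5436 bits
H(X,Y) = -[(3/4)·log₂(3/4) + (1/8)·log₂(1/8) + (1/8)·log₂(1/8)]
  = 0.3113 + 0.3750 + 0.3750
  = 1.0613 bits

I(X;Y) = H(X) + H(Y) - H(X,Y)
  = 1.0613 + 0.5436 - 1.0613
  = 0.5436 bits

Yes. I(X;Y) = 0.5436 bits, which is > 0.0 bits.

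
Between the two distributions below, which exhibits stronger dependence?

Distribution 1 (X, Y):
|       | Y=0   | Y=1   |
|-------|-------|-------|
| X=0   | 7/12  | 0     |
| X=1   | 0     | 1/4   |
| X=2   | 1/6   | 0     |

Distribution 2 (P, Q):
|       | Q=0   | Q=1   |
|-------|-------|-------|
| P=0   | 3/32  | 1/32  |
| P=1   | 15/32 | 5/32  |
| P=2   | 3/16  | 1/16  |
Distribution 1 (X, Y):
Marginal P(X) (row sums):
  P(X=0) = 7/12 + 0 = 7/12
  P(X=1) = 0 + 1/4 = 1/4
  P(X=2) = 1/6 + 0 = 1/6
Marginal P(Y) (column sums):
  P(Y=0) = 7/12 + 0 + 1/6 = 3/4
  P(Y=1) = 0 + 1/4 + 0 = 1/4

H(X) = -[(7/12)·log₂(7/12) + (1/4)·log₂(1/4) + (1/6)·log₂(1/6)]
  = 0.4536 + 0.5000 + 0.4308
  = 1.3844 bits
H(Y) = -[(3/4)·log₂(3/4) + (1/4)·log₂(1/4)]
  = 0.3113 + 0.5000
  = 0.8113 bits
H(X,Y) = -[(7/12)·log₂(7/12) + (1/4)·log₂(1/4) + (1/6)·log₂(1/6)]
  = 0.4536 + 0.5000 + 0.4308
  = 1.3844 bits

I(X;Y) = H(X) + H(Y) - H(X,Y)
  = 1.3844 + 0.8113 - 1.3844
  = 0.8113 bits

Distribution 2 (P, Q):
Marginal P(P) (row sums):
  P(P=0) = 3/32 + 1/32 = 1/8
  P(P=1) = 15/32 + 5/32 = 5/8
  P(P=2) = 3/16 + 1/16 = 1/4
Marginal P(Q) (column sums):
  P(Q=0) = 3/32 + 15/32 + 3/16 = 3/4
  P(Q=1) = 1/32 + 5/32 + 1/16 = 1/4

H(P) = -[(1/8)·log₂(1/8) + (5/8)·log₂(5/8) + (1/4)·log₂(1/4)]
  = 0.3750 + 0.4238 + 0.5000
  = 1.2988 bits
H(Q) = -[(3/4)·log₂(3/4) + (1/4)·log₂(1/4)]
  = 0.3113 + 0.5000
  = 0.8113 bits
H(P,Q) = -[(3/32)·log₂(3/32) + (1/32)·log₂(1/32) + (15/32)·log₂(15/32) + (5/32)·log₂(5/32) + (3/16)·log₂(3/16) + (1/16)·log₂(1/16)]
  = 0.3202 + 0.1563 + 0.5124 + 0.4184 + 0.4528 + 0.2500
  = 2.1101 bits

I(P;Q) = H(P) + H(Q) - H(P,Q)
  = 1.2988 + 0.8113 - 2.1101
  = 0.0000 bits

I(X;Y) = 0.8113 bits > I(P;Q) = 0.0000 bits, so (X, Y) has the higher mutual information (stronger dependence).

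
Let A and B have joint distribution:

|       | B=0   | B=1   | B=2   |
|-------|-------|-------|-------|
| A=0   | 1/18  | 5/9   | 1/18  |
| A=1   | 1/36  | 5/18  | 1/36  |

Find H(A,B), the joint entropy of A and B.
H(A,B) = -Σ P(A,B) log₂ P(A,B), summed over the non-zero cells:
H(A,B) = -[(1/18)·log₂(1/18) + (5/9)·log₂(5/9) + (1/18)·log₂(1/18) + (1/36)·log₂(1/36) + (5/18)·log₂(5/18) + (1/36)·log₂(1/36)]
  = 0.2317 + 0.4711 + 0.2317 + 0.1436 + 0.5133 + 0.1436
  = 1.7350 bits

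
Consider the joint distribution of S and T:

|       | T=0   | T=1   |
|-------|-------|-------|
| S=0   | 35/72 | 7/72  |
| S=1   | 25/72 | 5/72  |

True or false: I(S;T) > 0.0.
Marginal P(S) (row sums):
  P(S=0) = 35/72 + 7/72 = 7/12
  P(S=1) = 25/72 + 5/72 = 5/12
Marginal P(T) (column sums):
  P(T=0) = 35/72 + 25/72 = 5/6
  P(T=1) = 7/72 + 5/72 = 1/6

H(S) = -[(7/12)·log₂(7/12) + (5/12)·log₂(5/12)]
  = 0.4536 + 0.5263
  = 0.9799 bits
H(T) = -[(5/6)·log₂(5/6) + (1/6)·log₂(1/6)]
  = 0.2192 + 0.4308
  = 0.6500 bits
H(S,T) = -[(35/72)·log₂(35/72) + (7/72)·log₂(7/72) + (25/72)·log₂(25/72) + (5/72)·log₂(5/72)]
  = 0.5059 + 0.3269 + 0.5299 + 0.2672
  = 1.6299 bits

I(S;T) = H(S) + H(T) - H(S,T)
  = 0.9799 + 0.6500 - 1.6299
  = 0.0000 bits

False. I(S;T) = 0.0000 bits, which is ≤ 0.0 bits.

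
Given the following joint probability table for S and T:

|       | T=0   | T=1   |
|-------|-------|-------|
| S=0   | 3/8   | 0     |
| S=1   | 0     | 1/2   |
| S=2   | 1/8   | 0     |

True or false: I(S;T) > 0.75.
Marginal P(S) (row sums):
  P(S=0) = 3/8 + 0 = 3/8
  P(S=1) = 0 + 1/2 = 1/2
  P(S=2) = 1/8 + 0 = 1/8
Marginal P(T) (column sums):
  P(T=0) = 3/8 + 0 + 1/8 = 1/2
  P(T=1) = 0 + 1/2 + 0 = 1/2

H(S) = -[(3/8)·log₂(3/8) + (1/2)·log₂(1/2) + (1/8)·log₂(1/8)]
  = 0.5306 + 0.5000 + 0.3750
  = 1.4056 bits
H(T) = -[(1/2)·log₂(1/2) + (1/2)·log₂(1/2)]
  = 0.5000 + 0.5000
  = 1.0000 bits
H(S,T) = -[(3/8)·log₂(3/8) + (1/2)·log₂(1/2) + (1/8)·log₂(1/8)]
  = 0.5306 + 0.5000 + 0.3750
  = 1.4056 bits

I(S;T) = H(S) + H(T) - H(S,T)
  = 1.4056 + 1.0000 - 1.4056
  = 1.0000 bits

True. I(S;T) = 1.0000 bits, which is > 0.75 bits.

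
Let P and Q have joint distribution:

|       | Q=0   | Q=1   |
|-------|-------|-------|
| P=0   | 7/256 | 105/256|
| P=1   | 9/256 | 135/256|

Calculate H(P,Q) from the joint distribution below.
H(P,Q) = -Σ P(P,Q) log₂ P(P,Q), summed over the non-zero cells:
H(P,Q) = -[(7/256)·log₂(7/256) + (105/256)·log₂(105/256) + (9/256)·log₂(9/256) + (135/256)·log₂(135/256)]
  = 0.1420 + 0.5274 + 0.1698 + 0.4868
  = 1.3260 bits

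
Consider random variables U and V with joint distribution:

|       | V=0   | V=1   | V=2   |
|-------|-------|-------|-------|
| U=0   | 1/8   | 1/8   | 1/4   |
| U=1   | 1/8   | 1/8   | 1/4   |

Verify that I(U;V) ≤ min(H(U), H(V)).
Marginal P(U) (row sums):
  P(U=0) = 1/8 + 1/8 + 1/4 = 1/2
  P(U=1) = 1/8 + 1/8 + 1/4 = 1/2
Marginal P(V) (column sums):
  P(V=0) = 1/8 + 1/8 = 1/4
  P(V=1) = 1/8 + 1/8 = 1/4
  P(V=2) = 1/4 + 1/4 = 1/2

H(U) = -[(1/2)·log₂(1/2) + (1/2)·log₂(1/2)]
  = 0.5000 + 0.5000
  = 1.0000 bits
H(V) = -[(1/4)·log₂(1/4) + (1/4)·log₂(1/4) + (1/2)·log₂(1/2)]
  = 0.5000 + 0.5000 + 0.5000
  = 1.5000 bits
H(U,V) = -[(1/8)·log₂(1/8) + (1/8)·log₂(1/8) + (1/4)·log₂(1/4) + (1/8)·log₂(1/8) + (1/8)·log₂(1/8) + (1/4)·log₂(1/4)]
  = 0.3750 + 0.3750 + 0.5000 + 0.3750 + 0.3750 + 0.5000
  = 2.5000 bits

I(U;V) = H(U) + H(V) - H(U,V)
  = 1.0000 + 1.5000 - 2.5000
  = 0.0000 bits

min(H(U), H(V)) = min(1.0000, 1.5000) = 1.0000 bits
Since 0.0000 ≤ 1.0000, the bound is satisfied ✓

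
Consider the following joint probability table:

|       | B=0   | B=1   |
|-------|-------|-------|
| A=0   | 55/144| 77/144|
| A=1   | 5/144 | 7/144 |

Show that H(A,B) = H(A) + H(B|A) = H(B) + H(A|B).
Marginal P(A) (row sums):
  P(A=0) = 55/144 + 77/144 = 11/12
  P(A=1) = 5/144 + 7/144 = 1/12
Marginal P(B) (column sums):
  P(B=0) = 55/144 + 5/144 = 5/12
  P(B=1) = 77/144 + 7/144 = 7/12

Decomposition 1: H(A) + H(B|A)
H(A) = -[(11/12)·log₂(11/12) + (1/12)·log₂(1/12)]
  = 0.1151 + 0.2987
  = 0.4138 bits
H(B|A) = -Σ P(A,B)·log₂ P(B|A), where P(B|A) = P(A,B) / P(A)
  (A=0,B=0): P(B|A) = (55/144)/(11/12) = 5/12;  -(55/144)·log₂(5/12) = 0.4824
  (A=0,B=1): P(B|A) = (77/144)/(11/12) = 7/12;  -(77/144)·log₂(7/12) = 0.4158
  (A=1,B=0): P(B|A) = (5/144)/(1/12) = 5/12;  -(5/144)·log₂(5/12) = 0.0439
  (A=1,B=1): P(B|A) = (7/144)/(1/12) = 7/12;  -(7/144)·log₂(7/12) = 0.0378
H(B|A) = 0.4824 + 0.4158 + 0.0439 + 0.0378
  = 0.9799 bits
H(A) + H(B|A) = 0.4138 + 0.9799 = 1.3937 bits

Decomposition 2: H(B) + H(A|B)
H(B) = -[(5/12)·log₂(5/12) + (7/12)·log₂(7/12)]
  = 0.5263 + 0.4536
  = 0.9799 bits
H(A|B) = -Σ P(A,B)·log₂ P(A|B), where P(A|B) = P(A,B) / P(B)
  (A=0,B=0): P(A|B) = (55/144)/(5/12) = 11/12;  -(55/144)·log₂(11/12) = 0.0479
  (A=0,B=1): P(A|B) = (77/144)/(7/12) = 11/12;  -(77/144)·log₂(11/12) = 0.0671
  (A=1,B=0): P(A|B) = (5/144)/(5/12) = 1/12;  -(5/144)·log₂(1/12) = 0.1245
  (A=1,B=1): P(A|B) = (7/144)/(7/12) = 1/12;  -(7/144)·log₂(1/12) = 0.1743
H(A|B) = 0.0479 + 0.0671 + 0.1245 + 0.1743
  = 0.4138 bits
H(B) + H(A|B) = 0.9799 + 0.4138 = 1.3937 bits

Direct computation of the joint entropy:
H(A,B) = -[(55/144)·log₂(55/144) + (77/144)·log₂(77/144) + (5/144)·log₂(5/144) + (7/144)·log₂(7/144)]
  = 0.5304 + 0.4829 + 0.1683 + 0.2121
  = 1.3937 bits

All three agree: H(A,B) = 1.3937 bits ✓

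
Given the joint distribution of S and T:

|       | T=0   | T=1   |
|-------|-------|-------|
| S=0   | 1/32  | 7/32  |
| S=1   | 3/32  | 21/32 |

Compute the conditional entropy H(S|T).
Marginal P(T) (column sums):
  P(T=0) = 1/32 + 3/32 = 1/8
  P(T=1) = 7/32 + 21/32 = 7/8

H(S|T) = -Σ P(S,T)·log₂ P(S|T), where P(S|T) = P(S,T) / P(T)
  (S=0,T=0): P(S|T) = (1/32)/(1/8) = 1/4;  -(1/32)·log₂(1/4) = 0.0625
  (S=0,T=1): P(S|T) = (7/32)/(7/8) = 1/4;  -(7/32)·log₂(1/4) = 0.4375
  (S=1,T=0): P(S|T) = (3/32)/(1/8) = 3/4;  -(3/32)·log₂(3/4) = 0.0389
  (S=1,T=1): P(S|T) = (21/32)/(7/8) = 3/4;  -(21/32)·log₂(3/4) = 0.2724
H(S|T) = 0.0625 + 0.4375 + 0.0389 + 0.2724
  = 0.8113 bits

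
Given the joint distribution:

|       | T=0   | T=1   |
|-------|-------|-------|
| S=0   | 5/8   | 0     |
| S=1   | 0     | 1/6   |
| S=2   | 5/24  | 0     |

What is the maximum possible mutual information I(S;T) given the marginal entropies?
The upper bound on mutual information is I(S;T) ≤ min(H(S), H(T)).

Marginal P(S) (row sums):
  P(S=0) = 5/8 + 0 = 5/8
  P(S=1) = 0 + 1/6 = 1/6
  P(S=2) = 5/24 + 0 = 5/24
Marginal P(T) (column sums):
  P(T=0) = 5/8 + 0 + 5/24 = 5/6
  P(T=1) = 0 + 1/6 + 0 = 1/6

H(S) = -[(5/8)·log₂(5/8) + (1/6)·log₂(1/6) + (5/24)·log₂(5/24)]
  = 0.4238 + 0.4308 + 0.4715
  = 1.3261 bits
H(T) = -[(5/6)·log₂(5/6) + (1/6)·log₂(1/6)]
  = 0.2192 + 0.4308
  = 0.6500 bits

Maximum possible I(S;T) = min(1.3261, 0.6500) = 0.6500 bits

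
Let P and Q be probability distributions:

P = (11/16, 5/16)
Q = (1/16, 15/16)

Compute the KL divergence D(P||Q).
D(P||Q) = Σ P(i) log₂(P(i)/Q(i))
  i=0: (11/16) × log₂((11/16)/(1/16)) = (11/16) × log₂(11) = 2.3784
  i=1: (5/16) × log₂((5/16)/(15/16)) = (5/16) × log₂(1/3) = -0.4953
D(P||Q) = 2.3784 - 0.4953
  = 1.8831 bits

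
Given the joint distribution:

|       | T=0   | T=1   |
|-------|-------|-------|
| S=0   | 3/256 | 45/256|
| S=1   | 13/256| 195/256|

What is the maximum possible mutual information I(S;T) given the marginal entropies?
The upper bound on mutual information is I(S;T) ≤ min(H(S), H(T)).

Marginal P(S) (row sums):
  P(S=0) = 3/256 + 45/256 = 3/16
  P(S=1) = 13/256 + 195/256 = 13/16
Marginal P(T) (column sums):
  P(T=0) = 3/256 + 13/256 = 1/16
  P(T=1) = 45/256 + 195/256 = 15/16

H(S) = -[(3/16)·log₂(3/16) + (13/16)·log₂(13/16)]
  = 0.4528 + 0.2434
  = 0.6962 bits
H(T) = -[(1/16)·log₂(1/16) + (15/16)·log₂(15/16)]
  = 0.2500 + 0.0873
  = 0.3373 bits

Maximum possible I(S;T) = min(0.6962, 0.3373) = 0.3373 bits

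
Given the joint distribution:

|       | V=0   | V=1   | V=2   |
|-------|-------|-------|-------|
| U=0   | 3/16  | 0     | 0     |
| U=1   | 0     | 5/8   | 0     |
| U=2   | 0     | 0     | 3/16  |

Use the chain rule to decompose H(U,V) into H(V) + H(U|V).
By the chain rule: H(U,V) = H(V) + H(U|V)

Marginal P(V) (column sums):
  P(V=0) = 3/16 + 0 + 0 = 3/16
  P(V=1) = 0 + 5/8 + 0 = 5/8
  P(V=2) = 0 + 0 + 3/16 = 3/16
H(V) = -[(3/16)·log₂(3/16) + (5/8)·log₂(5/8) + (3/16)·log₂(3/16)]
  = 0.4528 + 0.4238 + 0.4528
  = 1.3294 bits
H(U|V) = -Σ P(U,V)·log₂ P(U|V), where P(U|V) = P(U,V) / P(V)
  (cells with P(U,V) = 0 contribute 0)
  (U=0,V=0): P(U|V) = (3/16)/(3/16) = 1;  -(3/16)·log₂(1) = 0.0000
  (U=1,V=1): P(U|V) = (5/8)/(5/8) = 1;  -(5/8)·log₂(1) = 0.0000
  (U=2,V=2): P(U|V) = (3/16)/(3/16) = 1;  -(3/16)·log₂(1) = 0.0000
H(U|V) = 0.0000 + 0.0000 + 0.0000
  = 0.0000 bits

H(U,V) = H(V) + H(U|V) = 1.3294 + 0.0000 = 1.3294 bits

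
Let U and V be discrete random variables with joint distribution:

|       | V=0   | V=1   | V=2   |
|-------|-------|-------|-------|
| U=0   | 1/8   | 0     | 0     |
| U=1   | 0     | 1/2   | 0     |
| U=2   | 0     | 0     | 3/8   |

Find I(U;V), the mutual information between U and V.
Marginal P(U) (row sums):
  P(U=0) = 1/8 + 0 + 0 = 1/8
  P(U=1) = 0 + 1/2 + 0 = 1/2
  P(U=2) = 0 + 0 + 3/8 = 3/8
Marginal P(V) (column sums):
  P(V=0) = 1/8 + 0 + 0 = 1/8
  P(V=1) = 0 + 1/2 + 0 = 1/2
  P(V=2) = 0 + 0 + 3/8 = 3/8

H(U) = -[(1/8)·log₂(1/8) + (1/2)·log₂(1/2) + (3/8)·log₂(3/8)]
  = 0.3750 + 0.5000 + 0.5306
  = 1.4056 bits
H(V) = -[(1/8)·log₂(1/8) + (1/2)·log₂(1/2) + (3/8)·log₂(3/8)]
  = 0.3750 + 0.5000 + 0.5306
  = 1.4056 bits
H(U,V) = -[(1/8)·log₂(1/8) + (1/2)·log₂(1/2) + (3/8)·log₂(3/8)]
  = 0.3750 + 0.5000 + 0.5306
  = 1.4056 bits

I(U;V) = H(U) + H(V) - H(U,V)
  = 1.4056 + 1.4056 - 1.4056
  = 1.4056 bits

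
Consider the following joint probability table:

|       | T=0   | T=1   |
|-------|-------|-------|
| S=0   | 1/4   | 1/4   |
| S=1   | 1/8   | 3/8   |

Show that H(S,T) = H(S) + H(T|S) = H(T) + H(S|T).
Marginal P(S) (row sums):
  P(S=0) = 1/4 + 1/4 = 1/2
  P(S=1) = 1/8 + 3/8 = 1/2
Marginal P(T) (column sums):
  P(T=0) = 1/4 + 1/8 = 3/8
  P(T=1) = 1/4 + 3/8 = 5/8

Decomposition 1: H(S) + H(T|S)
H(S) = -[(1/2)·log₂(1/2) + (1/2)·log₂(1/2)]
  = 0.5000 + 0.5000
  = 1.0000 bits
H(T|S) = -Σ P(S,T)·log₂ P(T|S), where P(T|S) = P(S,T) / P(S)
  (S=0,T=0): P(T|S) = (1/4)/(1/2) = 1/2;  -(1/4)·log₂(1/2) = 0.2500
  (S=0,T=1): P(T|S) = (1/4)/(1/2) = 1/2;  -(1/4)·log₂(1/2) = 0.2500
  (S=1,T=0): P(T|S) = (1/8)/(1/2) = 1/4;  -(1/8)·log₂(1/4) = 0.2500
  (S=1,T=1): P(T|S) = (3/8)/(1/2) = 3/4;  -(3/8)·log₂(3/4) = 0.1556
H(T|S) = 0.2500 + 0.2500 + 0.2500 + 0.1556
  = 0.9056 bits
H(S) + H(T|S) = 1.0000 + 0.9056 = 1.9056 bits

Decomposition 2: H(T) + H(S|T)
H(T) = -[(3/8)·log₂(3/8) + (5/8)·log₂(5/8)]
  = 0.5306 + 0.4238
  = 0.9544 bits
H(S|T) = -Σ P(S,T)·log₂ P(S|T), where P(S|T) = P(S,T) / P(T)
  (S=0,T=0): P(S|T) = (1/4)/(3/8) = 2/3;  -(1/4)·log₂(2/3) = 0.1462
  (S=0,T=1): P(S|T) = (1/4)/(5/8) = 2/5;  -(1/4)·log₂(2/5) = 0.3305
  (S=1,T=0): P(S|T) = (1/8)/(3/8) = 1/3;  -(1/8)·log₂(1/3) = 0.1981
  (S=1,T=1): P(S|T) = (3/8)/(5/8) = 3/5;  -(3/8)·log₂(3/5) = 0.2764
H(S|T) = 0.1462 + 0.3305 + 0.1981 + 0.2764
  = 0.9512 bits
H(T) + H(S|T) = 0.9544 + 0.9512 = 1.9056 bits

Direct computation of the joint entropy:
H(S,T) = -[(1/4)·log₂(1/4) + (1/4)·log₂(1/4) + (1/8)·log₂(1/8) + (3/8)·log₂(3/8)]
  = 0.5000 + 0.5000 + 0.3750 + 0.5306
  = 1.9056 bits

All three agree: H(S,T) = 1.9056 bits ✓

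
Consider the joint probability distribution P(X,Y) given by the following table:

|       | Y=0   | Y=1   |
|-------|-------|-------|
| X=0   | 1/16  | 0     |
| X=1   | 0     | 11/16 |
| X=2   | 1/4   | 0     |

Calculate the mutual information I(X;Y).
Marginal P(X) (row sums):
  P(X=0) = 1/16 + 0 = 1/16
  P(X=1) = 0 + 11/16 = 11/16
  P(X=2) = 1/4 + 0 = 1/4
Marginal P(Y) (column sums):
  P(Y=0) = 1/16 + 0 + 1/4 = 5/16
  P(Y=1) = 0 + 11/16 + 0 = 11/16

H(X) = -[(1/16)·log₂(1/16) + (11/16)·log₂(11/16) + (1/4)·log₂(1/4)]
  = 0.2500 + 0.3716 + 0.5000
  = 1.1216 bits
H(Y) = -[(5/16)·log₂(5/16) + (11/16)·log₂(11/16)]
  = 0.5244 + 0.3716
  = 0.8960 bits
H(X,Y) = -[(1/16)·log₂(1/16) + (11/16)·log₂(11/16) + (1/4)·log₂(1/4)]
  = 0.2500 + 0.3716 + 0.5000
  = 1.1216 bits

I(X;Y) = H(X) + H(Y) - H(X,Y)
  = 1.1216 + 0.8960 - 1.1216
  = 0.8960 bits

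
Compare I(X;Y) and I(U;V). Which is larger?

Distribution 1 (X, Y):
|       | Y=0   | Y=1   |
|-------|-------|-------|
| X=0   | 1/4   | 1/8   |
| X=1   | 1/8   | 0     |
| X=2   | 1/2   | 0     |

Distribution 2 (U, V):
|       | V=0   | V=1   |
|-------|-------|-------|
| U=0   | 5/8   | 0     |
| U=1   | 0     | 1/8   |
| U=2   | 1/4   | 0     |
Distribution 1 (X, Y):
Marginal P(X) (row sums):
  P(X=0) = 1/4 + 1/8 = 3/8
  P(X=1) = 1/8 + 0 = 1/8
  P(X=2) = 1/2 + 0 = 1/2
Marginal P(Y) (column sums):
  P(Y=0) = 1/4 + 1/8 + 1/2 = 7/8
  P(Y=1) = 1/8 + 0 + 0 = 1/8

H(X) = -[(3/8)·log₂(3/8) + (1/8)·log₂(1/8) + (1/2)·log₂(1/2)]
  = 0.5306 + 0.3750 + 0.5000
  = 1.4056 bits
H(Y) = -[(7/8)·log₂(7/8) + (1/8)·log₂(1/8)]
  = 0.1686 + 0.3750
  = 0.5436 bits
H(X,Y) = -[(1/4)·log₂(1/4) + (1/8)·log₂(1/8) + (1/8)·log₂(1/8) + (1/2)·log₂(1/2)]
  = 0.5000 + 0.3750 + 0.3750 + 0.5000
  = 1.7500 bits

I(X;Y) = H(X) + H(Y) - H(X,Y)
  = 1.4056 + 0.5436 - 1.7500
  = 0.1992 bits

Distribution 2 (U, V):
Marginal P(U) (row sums):
  P(U=0) = 5/8 + 0 = 5/8
  P(U=1) = 0 + 1/8 = 1/8
  P(U=2) = 1/4 + 0 = 1/4
Marginal P(V) (column sums):
  P(V=0) = 5/8 + 0 + 1/4 = 7/8
  P(V=1) = 0 + 1/8 + 0 = 1/8

H(U) = -[(5/8)·log₂(5/8) + (1/8)·log₂(1/8) + (1/4)·log₂(1/4)]
  = 0.4238 + 0.3750 + 0.5000
  = 1.2988 bits
H(V) = -[(7/8)·log₂(7/8) + (1/8)·log₂(1/8)]
  = 0.1686 + 0.3750
  = 0.5436 bits
H(U,V) = -[(5/8)·log₂(5/8) + (1/8)·log₂(1/8) + (1/4)·log₂(1/4)]
  = 0.4238 + 0.3750 + 0.5000
  = 1.2988 bits

I(U;V) = H(U) + H(V) - H(U,V)
  = 1.2988 + 0.5436 - 1.2988
  = 0.5436 bits

I(U;V) = 0.5436 bits > I(X;Y) = 0.1992 bits, so (U, V) has the higher mutual information (stronger dependence).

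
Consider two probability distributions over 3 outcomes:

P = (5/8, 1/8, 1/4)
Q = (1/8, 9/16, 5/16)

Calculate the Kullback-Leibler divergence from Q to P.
D(P||Q) = Σ P(i) log₂(P(i)/Q(i))
  i=0: (5/8) × log₂((5/8)/(1/8)) = (5/8) × log₂(5) = 1.4512
  i=1: (1/8) × log₂((1/8)/(9/16)) = (1/8) × log₂(2/9) = -0.2712
  i=2: (1/4) × log₂((1/4)/(5/16)) = (1/4) × log₂(4/5) = -0.0805
D(P||Q) = 1.4512 - 0.2712 - 0.0805
  = 1.0995 bits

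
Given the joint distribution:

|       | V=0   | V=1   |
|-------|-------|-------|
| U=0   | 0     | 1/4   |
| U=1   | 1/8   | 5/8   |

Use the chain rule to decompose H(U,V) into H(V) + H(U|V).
By the chain rule: H(U,V) = H(V) + H(U|V)

Marginal P(V) (column sums):
  P(V=0) = 0 + 1/8 = 1/8
  P(V=1) = 1/4 + 5/8 = 7/8
H(V) = -[(1/8)·log₂(1/8) + (7/8)·log₂(7/8)]
  = 0.3750 + 0.1686
  = 0.5436 bits
H(U|V) = -Σ P(U,V)·log₂ P(U|V), where P(U|V) = P(U,V) / P(V)
  (cells with P(U,V) = 0 contribute 0)
  (U=0,V=1): P(U|V) = (1/4)/(7/8) = 2/7;  -(1/4)·log₂(2/7) = 0.4518
  (U=1,V=0): P(U|V) = (1/8)/(1/8) = 1;  -(1/8)·log₂(1) = 0.0000
  (U=1,V=1): P(U|V) = (5/8)/(7/8) = 5/7;  -(5/8)·log₂(5/7) = 0.3034
H(U|V) = 0.4518 + 0.0000 + 0.3034
  = 0.7552 bits

H(U,V) = H(V) + H(U|V) = 0.5436 + 0.7552 = 1.2988 bits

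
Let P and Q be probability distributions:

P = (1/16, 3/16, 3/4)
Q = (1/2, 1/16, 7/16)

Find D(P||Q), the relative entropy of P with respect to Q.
D(P||Q) = Σ P(i) log₂(P(i)/Q(i))
  i=0: (1/16) × log₂((1/16)/(1/2)) = (1/16) × log₂(1/8) = -0.1875
  i=1: (3/16) × log₂((3/16)/(1/16)) = (3/16) × log₂(3) = 0.2972
  i=2: (3/4) × log₂((3/4)/(7/16)) = (3/4) × log₂(12/7) = 0.5832
D(P||Q) = -0.1875 + 0.2972 + 0.5832
  = 0.6929 bits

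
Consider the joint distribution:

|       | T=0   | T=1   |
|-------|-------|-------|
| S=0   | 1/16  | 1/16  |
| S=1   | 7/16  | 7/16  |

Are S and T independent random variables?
Marginal P(S) (row sums):
  P(S=0) = 1/16 + 1/16 = 1/8
  P(S=1) = 7/16 + 7/16 = 7/8
Marginal P(T) (column sums):
  P(T=0) = 1/16 + 7/16 = 1/2
  P(T=1) = 1/16 + 7/16 = 1/2

S and T are independent iff P(S=i,T=j) = P(S=i)·P(T=j) for every cell.
  P(S=0)·P(T=0) = 1/8 × 1/2 = 1/16 = P(S=0,T=0) ✓
  P(S=0)·P(T=1) = 1/8 × 1/2 = 1/16 = P(S=0,T=1) ✓
  P(S=1)·P(T=0) = 7/8 × 1/2 = 7/16 = P(S=1,T=0) ✓
  P(S=1)·P(T=1) = 7/8 × 1/2 = 7/16 = P(S=1,T=1) ✓

Yes, S and T are independent: every cell factors, so I(S;T) = 0 bits.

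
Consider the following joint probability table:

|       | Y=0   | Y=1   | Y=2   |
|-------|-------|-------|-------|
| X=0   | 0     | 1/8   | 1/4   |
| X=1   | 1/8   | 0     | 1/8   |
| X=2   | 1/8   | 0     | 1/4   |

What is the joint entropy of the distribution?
H(X,Y) = -Σ P(X,Y) log₂ P(X,Y), summed over the non-zero cells:
H(X,Y) = -[(1/8)·log₂(1/8) + (1/4)·log₂(1/4) + (1/8)·log₂(1/8) + (1/8)·log₂(1/8) + (1/8)·log₂(1/8) + (1/4)·log₂(1/4)]
  = 0.3750 + 0.5000 + 0.3750 + 0.3750 + 0.3750 + 0.5000
  = 2.5000 bits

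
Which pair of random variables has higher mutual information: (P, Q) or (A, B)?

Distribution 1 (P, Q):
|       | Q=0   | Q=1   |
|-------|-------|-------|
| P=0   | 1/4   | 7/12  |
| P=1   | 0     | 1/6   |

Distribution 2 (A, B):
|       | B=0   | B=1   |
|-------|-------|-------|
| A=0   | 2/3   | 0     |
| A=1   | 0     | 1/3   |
Distribution 1 (P, Q):
Marginal P(P) (row sums):
  P(P=0) = 1/4 + 7/12 = 5/6
  P(P=1) = 0 + 1/6 = 1/6
Marginal P(Q) (column sums):
  P(Q=0) = 1/4 + 0 = 1/4
  P(Q=1) = 7/12 + 1/6 = 3/4

H(P) = -[(5/6)·log₂(5/6) + (1/6)·log₂(1/6)]
  = 0.2192 + 0.4308
  = 0.6500 bits
H(Q) = -[(1/4)·log₂(1/4) + (3/4)·log₂(3/4)]
  = 0.5000 + 0.3113
  = 0.8113 bits
H(P,Q) = -[(1/4)·log₂(1/4) + (7/12)·log₂(7/12) + (1/6)·log₂(1/6)]
  = 0.5000 + 0.4536 + 0.4308
  = 1.3844 bits

I(P;Q) = H(P) + H(Q) - H(P,Q)
  = 0.6500 + 0.8113 - 1.3844
  = 0.0769 bits

Distribution 2 (A, B):
Marginal P(A) (row sums):
  P(A=0) = 2/3 + 0 = 2/3
  P(A=1) = 0 + 1/3 = 1/3
Marginal P(B) (column sums):
  P(B=0) = 2/3 + 0 = 2/3
  P(B=1) = 0 + 1/3 = 1/3

H(A) = -[(2/3)·log₂(2/3) + (1/3)·log₂(1/3)]
  = 0.3900 + 0.5283
  = 0.9183 bits
H(B) = -[(2/3)·log₂(2/3) + (1/3)·log₂(1/3)]
  = 0.3900 + 0.5283
  = 0.9183 bits
H(A,B) = -[(2/3)·log₂(2/3) + (1/3)·log₂(1/3)]
  = 0.3900 + 0.5283
  = 0.9183 bits

I(A;B) = H(A) + H(B) - H(A,B)
  = 0.9183 + 0.9183 - 0.9183
  = 0.9183 bits

I(A;B) = 0.9183 bits > I(P;Q) = 0.0769 bits, so (A, B) has the higher mutual information (stronger dependence).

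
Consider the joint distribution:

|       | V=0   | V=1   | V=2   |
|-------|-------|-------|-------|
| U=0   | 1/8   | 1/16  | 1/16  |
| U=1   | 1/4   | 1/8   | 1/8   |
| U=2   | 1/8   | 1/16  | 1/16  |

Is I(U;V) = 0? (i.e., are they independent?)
Marginal P(U) (row sums):
  P(U=0) = 1/8 + 1/16 + 1/16 = 1/4
  P(U=1) = 1/4 + 1/8 + 1/8 = 1/2
  P(U=2) = 1/8 + 1/16 + 1/16 = 1/4
Marginal P(V) (column sums):
  P(V=0) = 1/8 + 1/4 + 1/8 = 1/2
  P(V=1) = 1/16 + 1/8 + 1/16 = 1/4
  P(V=2) = 1/16 + 1/8 + 1/16 = 1/4

U and V are independent iff P(U=i,V=j) = P(U=i)·P(V=j) for every cell.
  P(U=0)·P(V=0) = 1/4 × 1/2 = 1/8 = P(U=0,V=0) ✓
  P(U=0)·P(V=1) = 1/4 × 1/4 = 1/16 = P(U=0,V=1) ✓
  P(U=0)·P(V=2) = 1/4 × 1/4 = 1/16 = P(U=0,V=2) ✓
  P(U=1)·P(V=0) = 1/2 × 1/2 = 1/4 = P(U=1,V=0) ✓
  P(U=1)·P(V=1) = 1/2 × 1/4 = 1/8 = P(U=1,V=1) ✓
  P(U=1)·P(V=2) = 1/2 × 1/4 = 1/8 = P(U=1,V=2) ✓
  P(U=2)·P(V=0) = 1/4 × 1/2 = 1/8 = P(U=2,V=0) ✓
  P(U=2)·P(V=1) = 1/4 × 1/4 = 1/16 = P(U=2,V=1) ✓
  P(U=2)·P(V=2) = 1/4 × 1/4 = 1/16 = P(U=2,V=2) ✓

Yes, U and V are independent: every cell factors, so I(U;V) = 0 bits.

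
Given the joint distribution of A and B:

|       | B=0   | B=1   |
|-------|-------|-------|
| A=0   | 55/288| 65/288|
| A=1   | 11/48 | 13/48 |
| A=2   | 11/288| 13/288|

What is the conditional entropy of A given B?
Marginal P(B) (column sums):
  P(B=0) = 55/288 + 11/48 + 11/288 = 11/24
  P(B=1) = 65/288 + 13/48 + 13/288 = 13/24

H(A|B) = -Σ P(A,B)·log₂ P(A|B), where P(A|B) = P(A,B) / P(B)
  (A=0,B=0): P(A|B) = (55/288)/(11/24) = 5/12;  -(55/288)·log₂(5/12) = 0.2412
  (A=0,B=1): P(A|B) = (65/288)/(13/24) = 5/12;  -(65/288)·log₂(5/12) = 0.2851
  (A=1,B=0): P(A|B) = (11/48)/(11/24) = 1/2;  -(11/48)·log₂(1/2) = 0.2292
  (A=1,B=1): P(A|B) = (13/48)/(13/24) = 1/2;  -(13/48)·log₂(1/2) = 0.2708
  (A=2,B=0): P(A|B) = (11/288)/(11/24) = 1/12;  -(11/288)·log₂(1/12) = 0.1369
  (A=2,B=1): P(A|B) = (13/288)/(13/24) = 1/12;  -(13/288)·log₂(1/12) = 0.1618
H(A|B) = 0.2412 + 0.2851 + 0.2292 + 0.2708 + 0.1369 + 0.1618
  = 1.3250 bits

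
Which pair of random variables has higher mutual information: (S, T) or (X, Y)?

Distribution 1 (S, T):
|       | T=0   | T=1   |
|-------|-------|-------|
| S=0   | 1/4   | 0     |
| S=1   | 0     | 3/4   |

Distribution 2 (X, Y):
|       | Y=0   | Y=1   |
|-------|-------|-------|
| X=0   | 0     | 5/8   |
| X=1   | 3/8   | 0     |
Distribution 1 (S, T):
Marginal P(S) (row sums):
  P(S=0) = 1/4 + 0 = 1/4
  P(S=1) = 0 + 3/4 = 3/4
Marginal P(T) (column sums):
  P(T=0) = 1/4 + 0 = 1/4
  P(T=1) = 0 + 3/4 = 3/4

H(S) = -[(1/4)·log₂(1/4) + (3/4)·log₂(3/4)]
  = 0.5000 + 0.3113
  = 0.8113 bits
H(T) = -[(1/4)·log₂(1/4) + (3/4)·log₂(3/4)]
  = 0.5000 + 0.3113
  = 0.8113 bits
H(S,T) = -[(1/4)·log₂(1/4) + (3/4)·log₂(3/4)]
  = 0.5000 + 0.3113
  = 0.8113 bits

I(S;T) = H(S) + H(T) - H(S,T)
  = 0.8113 + 0.8113 - 0.8113
  = 0.8113 bits

Distribution 2 (X, Y):
Marginal P(X) (row sums):
  P(X=0) = 0 + 5/8 = 5/8
  P(X=1) = 3/8 + 0 = 3/8
Marginal P(Y) (column sums):
  P(Y=0) = 0 + 3/8 = 3/8
  P(Y=1) = 5/8 + 0 = 5/8

H(X) = -[(5/8)·log₂(5/8) + (3/8)·log₂(3/8)]
  = 0.4238 + 0.5306
  = 0.9544 bits
H(Y) = -[(3/8)·log₂(3/8) + (5/8)·log₂(5/8)]
  = 0.5306 + 0.4238
  = 0.9544 bits
H(X,Y) = -[(5/8)·log₂(5/8) + (3/8)·log₂(3/8)]
  = 0.4238 + 0.5306
  = 0.9544 bits

I(X;Y) = H(X) + H(Y) - H(X,Y)
  = 0.9544 + 0.9544 - 0.9544
  = 0.9544 bits

I(X;Y) = 0.9544 bits > I(S;T) = 0.8113 bits, so (X, Y) has the higher mutual information (stronger dependence).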